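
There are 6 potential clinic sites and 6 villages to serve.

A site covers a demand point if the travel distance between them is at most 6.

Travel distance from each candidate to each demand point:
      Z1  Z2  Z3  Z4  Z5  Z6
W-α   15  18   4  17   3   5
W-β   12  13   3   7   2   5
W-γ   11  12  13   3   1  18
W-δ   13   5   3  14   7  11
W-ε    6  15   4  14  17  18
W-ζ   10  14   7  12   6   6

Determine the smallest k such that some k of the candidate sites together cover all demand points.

Coverage sets (demand points within 6 of each site):
  W-α: {Z3, Z5, Z6}
  W-β: {Z3, Z5, Z6}
  W-γ: {Z4, Z5}
  W-δ: {Z2, Z3}
  W-ε: {Z1, Z3}
  W-ζ: {Z5, Z6}
No 3 sites suffice: every size-3 union leaves at least one demand point uncovered.
But {W-α, W-γ, W-δ, W-ε} covers everything, so the minimum is 4.

4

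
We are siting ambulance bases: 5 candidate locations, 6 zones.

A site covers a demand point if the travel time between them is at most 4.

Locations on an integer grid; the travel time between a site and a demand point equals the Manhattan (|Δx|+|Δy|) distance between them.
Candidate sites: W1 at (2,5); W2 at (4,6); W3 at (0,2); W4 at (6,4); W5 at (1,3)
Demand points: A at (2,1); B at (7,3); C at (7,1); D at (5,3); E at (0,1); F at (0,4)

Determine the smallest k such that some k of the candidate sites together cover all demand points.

Coverage sets (demand points within 4 of each site):
  W1: {A, F}
  W2: {D}
  W3: {A, E, F}
  W4: {B, C, D}
  W5: {A, D, E, F}
No single site covers all 6 demand points.
But {W3, W4} covers everything, so the minimum is 2.

2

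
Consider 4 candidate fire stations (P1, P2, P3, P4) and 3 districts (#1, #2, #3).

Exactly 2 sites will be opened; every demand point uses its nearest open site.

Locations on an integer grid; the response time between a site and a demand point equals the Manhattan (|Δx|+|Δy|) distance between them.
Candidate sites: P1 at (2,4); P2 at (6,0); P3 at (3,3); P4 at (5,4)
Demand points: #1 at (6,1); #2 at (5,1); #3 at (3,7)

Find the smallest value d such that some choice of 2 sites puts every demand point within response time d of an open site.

4

Open {P1, P2}.
  Farthest demand point is #3 at response time 4 (to P1); all others are ≤ 4.
With {P1, P4} the worst case is 4.
With {P2, P3} the worst case is 4.
No size-2 selection achieves below 4.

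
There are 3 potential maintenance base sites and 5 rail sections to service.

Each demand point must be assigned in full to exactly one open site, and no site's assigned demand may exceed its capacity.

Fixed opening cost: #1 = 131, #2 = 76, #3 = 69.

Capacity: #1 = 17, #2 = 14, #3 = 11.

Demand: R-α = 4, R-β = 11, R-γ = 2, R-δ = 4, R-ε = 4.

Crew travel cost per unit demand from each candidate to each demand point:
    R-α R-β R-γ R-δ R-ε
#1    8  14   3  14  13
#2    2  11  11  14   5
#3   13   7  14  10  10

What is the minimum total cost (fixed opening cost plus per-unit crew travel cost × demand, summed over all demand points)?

Open {#2, #3}; cheapest assignment that respects the capacities:
  #2 (cap 14, load 14): R-α, R-γ, R-δ, R-ε — cost 4×2 + 2×11 + 4×14 + 4×5 = 106
  #3 (cap 11, load 11): R-β — cost 11×7 = 77
  Shipping 183, fixed 145 → total 328.
  Any other capacity-feasible assignment to {#2, #3} ships for at least 183.
Compare {#1, #3}: its best feasible assignment gives total 423.
Compare {#1, #2, #3}: its best feasible assignment gives total 443.
Every other set of open sites that can feasibly serve all demand totals ≥ 423 even under its best assignment. Minimum: 328.

328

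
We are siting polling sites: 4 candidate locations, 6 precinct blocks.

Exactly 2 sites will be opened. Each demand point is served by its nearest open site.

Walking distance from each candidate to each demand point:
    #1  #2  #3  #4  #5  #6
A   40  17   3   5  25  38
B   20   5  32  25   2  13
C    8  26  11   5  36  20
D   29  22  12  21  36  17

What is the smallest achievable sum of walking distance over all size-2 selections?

44

Open {B, C}.
  #1→C 8, #2→B 5, #3→C 11, #4→C 5, #5→B 2, #6→B 13  ⇒ total 44.
Compare {A, B}: total 48.
Compare {B, D}: total 73.
No size-2 selection does better; minimum is 44.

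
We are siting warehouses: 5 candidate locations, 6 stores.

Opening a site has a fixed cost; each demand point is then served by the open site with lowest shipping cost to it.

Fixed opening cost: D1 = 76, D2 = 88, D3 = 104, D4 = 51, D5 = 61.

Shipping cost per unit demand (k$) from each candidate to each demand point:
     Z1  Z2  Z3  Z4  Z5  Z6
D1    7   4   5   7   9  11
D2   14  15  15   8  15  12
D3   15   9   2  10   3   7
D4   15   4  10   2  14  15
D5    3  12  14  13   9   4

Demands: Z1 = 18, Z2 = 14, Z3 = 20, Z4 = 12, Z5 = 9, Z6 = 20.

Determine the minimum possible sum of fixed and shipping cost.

497

Open {D3, D4, D5}: assign each demand point to its cheapest open site.
  Z1→D5 18×3=54, Z2→D4 14×4=56, Z3→D3 20×2=40, Z4→D4 12×2=24, Z5→D3 9×3=27, Z6→D5 20×4=80
  shipping cost 281, fixed 216 → total 497.
Compare {D1, D3, D4, D5}: shipping cost 281 + fixed 292 = 573.
Compare {D1, D3, D5}: shipping cost 341 + fixed 241 = 582.
Compare {D1, D4, D5}: shipping cost 395 + fixed 188 = 583.
All other subsets cost ≥ 573. Minimum total cost: 497.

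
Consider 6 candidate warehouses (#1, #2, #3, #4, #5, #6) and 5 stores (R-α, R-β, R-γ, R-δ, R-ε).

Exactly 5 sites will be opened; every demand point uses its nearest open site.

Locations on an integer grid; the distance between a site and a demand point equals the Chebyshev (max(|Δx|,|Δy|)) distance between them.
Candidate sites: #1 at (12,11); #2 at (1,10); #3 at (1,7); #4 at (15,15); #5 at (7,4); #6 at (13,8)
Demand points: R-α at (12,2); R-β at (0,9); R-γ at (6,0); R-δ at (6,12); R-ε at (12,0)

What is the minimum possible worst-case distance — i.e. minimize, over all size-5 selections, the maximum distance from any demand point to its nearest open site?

5

Open {#1, #2, #3, #4, #5}.
  Farthest demand point is R-α at distance 5 (to #5); all others are ≤ 5.
With {#1, #2, #3, #5, #6} the worst case is 5.
With {#1, #2, #4, #5, #6} the worst case is 5.
No size-5 selection achieves below 5.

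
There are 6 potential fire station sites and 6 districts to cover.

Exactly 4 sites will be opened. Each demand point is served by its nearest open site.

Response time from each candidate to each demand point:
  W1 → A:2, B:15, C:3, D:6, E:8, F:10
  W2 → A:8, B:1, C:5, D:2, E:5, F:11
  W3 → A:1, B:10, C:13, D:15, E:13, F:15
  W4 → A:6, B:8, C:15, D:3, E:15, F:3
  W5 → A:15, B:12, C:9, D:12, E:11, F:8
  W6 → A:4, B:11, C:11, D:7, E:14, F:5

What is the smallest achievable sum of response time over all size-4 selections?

15

Open {W1, W2, W3, W4}.
  A→W3 1, B→W2 1, C→W1 3, D→W2 2, E→W2 5, F→W4 3  ⇒ total 15.
Compare {W1, W2, W4, W5}: total 16.
Compare {W1, W2, W4, W6}: total 16.
No size-4 selection does better; minimum is 15.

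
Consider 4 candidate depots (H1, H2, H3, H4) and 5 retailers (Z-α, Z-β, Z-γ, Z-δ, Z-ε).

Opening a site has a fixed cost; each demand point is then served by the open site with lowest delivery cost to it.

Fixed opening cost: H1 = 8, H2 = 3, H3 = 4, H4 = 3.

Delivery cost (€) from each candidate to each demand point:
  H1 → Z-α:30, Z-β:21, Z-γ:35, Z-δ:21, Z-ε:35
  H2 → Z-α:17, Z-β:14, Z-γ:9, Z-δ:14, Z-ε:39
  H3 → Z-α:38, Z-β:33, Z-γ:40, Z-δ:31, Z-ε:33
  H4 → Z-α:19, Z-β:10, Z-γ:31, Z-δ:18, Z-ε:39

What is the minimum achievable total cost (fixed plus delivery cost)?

Open {H2, H3, H4}: assign each demand point to its cheapest open site.
  Z-α→H2 17, Z-β→H4 10, Z-γ→H2 9, Z-δ→H2 14, Z-ε→H3 33
  delivery cost 83, fixed 10 → total 93.
Compare {H2, H3}: delivery cost 87 + fixed 7 = 94.
Compare {H2, H4}: delivery cost 89 + fixed 6 = 95.
Compare {H2}: delivery cost 93 + fixed 3 = 96.
All other subsets cost ≥ 94. Minimum total cost: 93.

93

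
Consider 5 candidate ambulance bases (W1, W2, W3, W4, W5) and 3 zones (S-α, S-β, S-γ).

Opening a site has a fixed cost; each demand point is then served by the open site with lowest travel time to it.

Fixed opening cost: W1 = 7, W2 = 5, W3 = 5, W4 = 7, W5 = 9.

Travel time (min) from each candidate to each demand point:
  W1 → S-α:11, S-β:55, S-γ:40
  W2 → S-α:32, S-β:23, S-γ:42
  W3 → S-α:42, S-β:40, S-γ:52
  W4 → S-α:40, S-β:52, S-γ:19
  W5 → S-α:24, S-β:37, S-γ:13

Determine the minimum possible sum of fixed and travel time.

Open {W1, W2, W5}: assign each demand point to its cheapest open site.
  S-α→W1 11, S-β→W2 23, S-γ→W5 13
  travel time 47, fixed 21 → total 68.
Compare {W1, W2, W4}: travel time 53 + fixed 19 = 72.
Compare {W1, W2, W3, W5}: travel time 47 + fixed 26 = 73.
Compare {W2, W5}: travel time 60 + fixed 14 = 74.
All other subsets cost ≥ 72. Minimum total cost: 68.

68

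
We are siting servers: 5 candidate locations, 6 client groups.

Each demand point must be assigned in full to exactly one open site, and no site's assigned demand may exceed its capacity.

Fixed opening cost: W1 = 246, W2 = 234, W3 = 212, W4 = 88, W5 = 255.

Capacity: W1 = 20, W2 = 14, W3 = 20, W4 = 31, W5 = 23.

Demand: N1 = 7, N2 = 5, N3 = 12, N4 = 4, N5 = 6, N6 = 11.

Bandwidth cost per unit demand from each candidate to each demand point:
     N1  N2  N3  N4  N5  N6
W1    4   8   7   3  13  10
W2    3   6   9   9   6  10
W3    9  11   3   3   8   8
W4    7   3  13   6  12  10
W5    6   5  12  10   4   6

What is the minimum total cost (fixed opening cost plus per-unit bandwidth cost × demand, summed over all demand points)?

582

Open {W3, W4}; cheapest assignment that respects the capacities:
  W3 (cap 20, load 18): N3, N5 — cost 12×3 + 6×8 = 84
  W4 (cap 31, load 27): N1, N2, N4, N6 — cost 7×7 + 5×3 + 4×6 + 11×10 = 198
  Shipping 282, fixed 300 → total 582.
  Any other capacity-feasible assignment to {W3, W4} ships for at least 282.
Compare {W1, W4}: its best feasible assignment gives total 667.
Compare {W4, W5}: its best feasible assignment gives total 677.
Every other set of open sites that can feasibly serve all demand totals ≥ 667 even under its best assignment. Minimum: 582.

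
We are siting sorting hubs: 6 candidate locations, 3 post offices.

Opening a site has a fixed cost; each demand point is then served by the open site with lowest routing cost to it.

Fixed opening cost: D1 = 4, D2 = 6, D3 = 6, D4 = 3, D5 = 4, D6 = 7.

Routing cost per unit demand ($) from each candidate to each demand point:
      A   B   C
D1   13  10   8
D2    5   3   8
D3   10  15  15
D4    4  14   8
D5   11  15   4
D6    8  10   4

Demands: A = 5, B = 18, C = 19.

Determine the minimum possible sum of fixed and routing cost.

163

Open {D2, D4, D5}: assign each demand point to its cheapest open site.
  A→D4 5×4=20, B→D2 18×3=54, C→D5 19×4=76
  routing cost 150, fixed 13 → total 163.
Compare {D2, D5}: routing cost 155 + fixed 10 = 165.
Compare {D2, D4, D6}: routing cost 150 + fixed 16 = 166.
Compare {D1, D2, D4, D5}: routing cost 150 + fixed 17 = 167.
All other subsets cost ≥ 165. Minimum total cost: 163.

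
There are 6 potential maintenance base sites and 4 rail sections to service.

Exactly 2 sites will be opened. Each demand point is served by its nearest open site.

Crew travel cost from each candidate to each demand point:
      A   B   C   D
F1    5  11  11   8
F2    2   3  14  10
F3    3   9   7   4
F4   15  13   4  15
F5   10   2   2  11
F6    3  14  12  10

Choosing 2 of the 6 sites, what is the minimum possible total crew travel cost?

11

Open {F3, F5}.
  A→F3 3, B→F5 2, C→F5 2, D→F3 4  ⇒ total 11.
Compare {F2, F3}: total 16.
Compare {F2, F5}: total 16.
No size-2 selection does better; minimum is 11.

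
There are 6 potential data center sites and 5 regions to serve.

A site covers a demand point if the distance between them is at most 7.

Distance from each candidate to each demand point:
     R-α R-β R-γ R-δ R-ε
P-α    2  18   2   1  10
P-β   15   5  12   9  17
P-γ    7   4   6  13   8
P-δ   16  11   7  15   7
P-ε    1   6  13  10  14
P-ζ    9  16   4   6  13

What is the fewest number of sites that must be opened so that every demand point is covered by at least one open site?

3

Coverage sets (demand points within 7 of each site):
  P-α: {R-α, R-γ, R-δ}
  P-β: {R-β}
  P-γ: {R-α, R-β, R-γ}
  P-δ: {R-γ, R-ε}
  P-ε: {R-α, R-β}
  P-ζ: {R-γ, R-δ}
No 2 sites suffice: every size-2 union leaves at least one demand point uncovered.
But {P-α, P-β, P-δ} covers everything, so the minimum is 3.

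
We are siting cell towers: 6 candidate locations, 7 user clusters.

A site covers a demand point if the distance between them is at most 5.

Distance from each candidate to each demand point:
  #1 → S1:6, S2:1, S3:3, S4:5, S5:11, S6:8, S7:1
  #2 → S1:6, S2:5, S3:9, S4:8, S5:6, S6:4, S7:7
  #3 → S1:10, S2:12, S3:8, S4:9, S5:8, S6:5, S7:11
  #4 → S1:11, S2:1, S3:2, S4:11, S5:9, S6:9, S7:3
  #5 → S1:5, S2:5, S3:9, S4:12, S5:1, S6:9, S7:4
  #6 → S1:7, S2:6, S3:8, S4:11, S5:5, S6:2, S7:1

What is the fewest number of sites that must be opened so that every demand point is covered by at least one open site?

Coverage sets (demand points within 5 of each site):
  #1: {S2, S3, S4, S7}
  #2: {S2, S6}
  #3: {S6}
  #4: {S2, S3, S7}
  #5: {S1, S2, S5, S7}
  #6: {S5, S6, S7}
No 2 sites suffice: every size-2 union leaves at least one demand point uncovered.
But {#1, #2, #5} covers everything, so the minimum is 3.

3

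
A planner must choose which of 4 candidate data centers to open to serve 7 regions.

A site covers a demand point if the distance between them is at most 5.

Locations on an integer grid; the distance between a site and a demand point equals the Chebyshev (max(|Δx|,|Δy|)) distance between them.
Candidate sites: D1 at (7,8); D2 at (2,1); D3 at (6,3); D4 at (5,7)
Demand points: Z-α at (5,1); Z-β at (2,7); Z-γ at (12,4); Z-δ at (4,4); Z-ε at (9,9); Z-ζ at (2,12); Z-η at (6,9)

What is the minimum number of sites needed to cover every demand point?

Coverage sets (demand points within 5 of each site):
  D1: {Z-β, Z-γ, Z-δ, Z-ε, Z-ζ, Z-η}
  D2: {Z-α, Z-δ}
  D3: {Z-α, Z-β, Z-δ}
  D4: {Z-β, Z-δ, Z-ε, Z-ζ, Z-η}
No single site covers all 7 demand points.
But {D1, D2} covers everything, so the minimum is 2.

2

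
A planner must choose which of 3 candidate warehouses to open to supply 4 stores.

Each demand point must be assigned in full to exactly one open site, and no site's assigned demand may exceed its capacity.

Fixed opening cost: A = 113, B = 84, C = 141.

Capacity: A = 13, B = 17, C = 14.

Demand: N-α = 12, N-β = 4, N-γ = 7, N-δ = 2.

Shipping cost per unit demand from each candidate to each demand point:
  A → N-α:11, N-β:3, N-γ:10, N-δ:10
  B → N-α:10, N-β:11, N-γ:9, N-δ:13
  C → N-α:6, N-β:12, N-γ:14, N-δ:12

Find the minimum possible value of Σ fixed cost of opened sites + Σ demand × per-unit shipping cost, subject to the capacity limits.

419

Open {A, B}; cheapest assignment that respects the capacities:
  A (cap 13, load 13): N-β, N-γ, N-δ — cost 4×3 + 7×10 + 2×10 = 102
  B (cap 17, load 12): N-α — cost 12×10 = 120
  Shipping 222, fixed 197 → total 419.
  Any other capacity-feasible assignment to {A, B} ships for at least 222.
Compare {A, C}: its best feasible assignment gives total 428.
Compare {B, C}: its best feasible assignment gives total 428.
Every other set of open sites that can feasibly serve all demand totals ≥ 428 even under its best assignment. Minimum: 419.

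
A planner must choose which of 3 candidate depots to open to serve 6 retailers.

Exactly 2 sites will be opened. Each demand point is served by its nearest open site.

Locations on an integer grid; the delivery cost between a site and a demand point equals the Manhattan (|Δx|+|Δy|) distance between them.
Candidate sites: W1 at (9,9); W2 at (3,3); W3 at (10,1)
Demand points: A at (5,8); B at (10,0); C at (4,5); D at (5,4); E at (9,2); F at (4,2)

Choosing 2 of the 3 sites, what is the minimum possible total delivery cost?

18

Open {W2, W3}.
  A→W2 7, B→W3 1, C→W2 3, D→W2 3, E→W3 2, F→W2 2  ⇒ total 18.
Compare {W1, W2}: total 30.
Compare {W1, W3}: total 32.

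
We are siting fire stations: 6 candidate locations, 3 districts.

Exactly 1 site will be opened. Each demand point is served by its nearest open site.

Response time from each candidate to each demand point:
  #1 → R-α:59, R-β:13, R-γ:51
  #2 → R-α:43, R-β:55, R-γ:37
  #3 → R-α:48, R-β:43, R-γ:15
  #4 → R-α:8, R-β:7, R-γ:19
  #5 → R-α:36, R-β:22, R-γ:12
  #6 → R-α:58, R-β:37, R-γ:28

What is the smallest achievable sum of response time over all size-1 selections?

34

Open {#4}.
  R-α→#4 8, R-β→#4 7, R-γ→#4 19  ⇒ total 34.
Compare {#5}: total 70.
Compare {#3}: total 106.
No size-1 selection does better; minimum is 34.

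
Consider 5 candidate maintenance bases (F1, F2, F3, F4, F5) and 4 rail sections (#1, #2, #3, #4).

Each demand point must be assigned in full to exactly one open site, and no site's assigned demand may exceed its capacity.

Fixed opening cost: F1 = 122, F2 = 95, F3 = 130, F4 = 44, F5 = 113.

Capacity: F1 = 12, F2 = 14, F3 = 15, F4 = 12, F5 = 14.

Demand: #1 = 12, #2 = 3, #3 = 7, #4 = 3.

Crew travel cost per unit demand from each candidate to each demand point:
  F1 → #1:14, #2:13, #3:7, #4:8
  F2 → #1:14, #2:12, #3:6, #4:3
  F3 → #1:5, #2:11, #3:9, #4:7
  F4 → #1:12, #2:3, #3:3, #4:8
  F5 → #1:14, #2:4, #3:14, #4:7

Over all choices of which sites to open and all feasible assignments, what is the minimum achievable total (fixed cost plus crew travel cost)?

285

Open {F3, F4}; cheapest assignment that respects the capacities:
  F3 (cap 15, load 15): #1, #4 — cost 12×5 + 3×7 = 81
  F4 (cap 12, load 10): #2, #3 — cost 3×3 + 7×3 = 30
  Shipping 111, fixed 174 → total 285.
  Any other capacity-feasible assignment to {F3, F4} ships for at least 111.
Compare {F2, F3, F4}: its best feasible assignment gives total 368.
Compare {F2, F3}: its best feasible assignment gives total 369.
Every other set of open sites that can feasibly serve all demand totals ≥ 368 even under its best assignment. Minimum: 285.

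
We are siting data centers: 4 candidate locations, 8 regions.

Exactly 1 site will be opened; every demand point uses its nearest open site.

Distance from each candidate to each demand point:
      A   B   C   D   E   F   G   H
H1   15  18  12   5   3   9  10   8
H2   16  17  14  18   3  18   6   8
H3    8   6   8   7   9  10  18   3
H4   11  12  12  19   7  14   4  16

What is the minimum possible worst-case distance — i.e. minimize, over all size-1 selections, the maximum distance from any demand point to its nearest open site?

Open {H1}.
  Farthest demand point is B at distance 18 (to H1); all others are ≤ 18.
With {H2} the worst case is 18.
With {H3} the worst case is 18.
No size-1 selection achieves below 18.

18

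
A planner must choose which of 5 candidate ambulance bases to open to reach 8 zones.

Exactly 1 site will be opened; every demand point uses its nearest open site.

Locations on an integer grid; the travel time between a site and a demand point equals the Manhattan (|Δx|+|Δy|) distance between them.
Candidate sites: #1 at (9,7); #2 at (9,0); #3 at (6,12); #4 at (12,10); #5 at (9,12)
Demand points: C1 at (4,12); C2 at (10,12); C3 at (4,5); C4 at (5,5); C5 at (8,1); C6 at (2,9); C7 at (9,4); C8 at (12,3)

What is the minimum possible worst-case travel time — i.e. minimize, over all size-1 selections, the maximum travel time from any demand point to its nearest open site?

10

Open {#1}.
  Farthest demand point is C1 at travel time 10 (to #1); all others are ≤ 10.
With {#5} the worst case is 12.
With {#4} the worst case is 13.
No size-1 selection achieves below 10.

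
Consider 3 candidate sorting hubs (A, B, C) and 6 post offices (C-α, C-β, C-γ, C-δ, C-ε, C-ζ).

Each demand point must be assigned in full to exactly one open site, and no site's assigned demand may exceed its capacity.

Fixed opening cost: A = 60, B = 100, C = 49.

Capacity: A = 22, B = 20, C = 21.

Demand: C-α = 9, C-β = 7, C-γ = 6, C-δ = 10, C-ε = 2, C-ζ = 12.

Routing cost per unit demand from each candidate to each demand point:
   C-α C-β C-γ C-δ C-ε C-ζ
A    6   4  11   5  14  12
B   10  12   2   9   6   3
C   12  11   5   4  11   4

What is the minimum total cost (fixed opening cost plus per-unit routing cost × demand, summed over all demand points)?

Open {A, B, C}; cheapest assignment that respects the capacities:
  A (cap 22, load 16): C-α, C-β — cost 9×6 + 7×4 = 82
  B (cap 20, load 20): C-γ, C-ε, C-ζ — cost 6×2 + 2×6 + 12×3 = 60
  C (cap 21, load 10): C-δ — cost 10×4 = 40
  Shipping 182, fixed 209 → total 391.
  Any other capacity-feasible assignment to {A, B, C} ships for at least 182.
Total demand is 46 and no other set of sites has combined capacity ≥ 46, so {A, B, C} is the only feasible choice of open sites. Minimum: 391.

391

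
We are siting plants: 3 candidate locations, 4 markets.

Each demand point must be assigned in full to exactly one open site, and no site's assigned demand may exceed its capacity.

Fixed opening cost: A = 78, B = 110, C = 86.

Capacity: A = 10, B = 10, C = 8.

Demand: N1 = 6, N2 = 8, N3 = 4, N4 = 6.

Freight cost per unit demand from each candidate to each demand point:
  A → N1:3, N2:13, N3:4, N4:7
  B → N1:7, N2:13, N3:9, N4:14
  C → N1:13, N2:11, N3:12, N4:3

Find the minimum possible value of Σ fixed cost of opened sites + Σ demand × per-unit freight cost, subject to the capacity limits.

Open {A, B, C}; cheapest assignment that respects the capacities:
  A (cap 10, load 10): N1, N3 — cost 6×3 + 4×4 = 34
  B (cap 10, load 8): N2 — cost 8×13 = 104
  C (cap 8, load 6): N4 — cost 6×3 = 18
  Shipping 156, fixed 274 → total 430.
  Any other capacity-feasible assignment to {A, B, C} ships for at least 156.
Total demand is 24 and no other set of sites has combined capacity ≥ 24, so {A, B, C} is the only feasible choice of open sites. Minimum: 430.

430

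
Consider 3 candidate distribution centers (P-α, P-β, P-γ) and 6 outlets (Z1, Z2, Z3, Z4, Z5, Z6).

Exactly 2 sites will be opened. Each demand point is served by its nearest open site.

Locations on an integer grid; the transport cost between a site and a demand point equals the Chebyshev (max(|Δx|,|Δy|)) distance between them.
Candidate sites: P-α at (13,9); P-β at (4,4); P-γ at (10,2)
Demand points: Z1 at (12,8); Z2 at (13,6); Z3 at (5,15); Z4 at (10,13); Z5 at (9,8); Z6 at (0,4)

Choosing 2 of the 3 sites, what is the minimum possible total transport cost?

24

Open {P-α, P-β}.
  Z1→P-α 1, Z2→P-α 3, Z3→P-α 8, Z4→P-α 4, Z5→P-α 4, Z6→P-β 4  ⇒ total 24.
Compare {P-α, P-γ}: total 30.
Compare {P-β, P-γ}: total 39.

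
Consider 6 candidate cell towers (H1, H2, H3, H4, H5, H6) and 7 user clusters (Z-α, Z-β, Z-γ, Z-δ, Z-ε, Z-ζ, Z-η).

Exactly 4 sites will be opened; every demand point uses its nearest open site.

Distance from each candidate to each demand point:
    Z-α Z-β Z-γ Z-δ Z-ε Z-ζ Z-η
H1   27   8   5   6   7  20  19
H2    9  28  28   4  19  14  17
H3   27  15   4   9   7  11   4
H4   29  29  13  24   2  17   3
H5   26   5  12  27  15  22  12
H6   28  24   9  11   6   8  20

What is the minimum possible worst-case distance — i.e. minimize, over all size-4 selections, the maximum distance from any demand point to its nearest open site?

9

Open {H1, H2, H3, H6}.
  Farthest demand point is Z-α at distance 9 (to H2); all others are ≤ 9.
With {H1, H2, H4, H6} the worst case is 9.
With {H2, H3, H5, H6} the worst case is 9.
No size-4 selection achieves below 9.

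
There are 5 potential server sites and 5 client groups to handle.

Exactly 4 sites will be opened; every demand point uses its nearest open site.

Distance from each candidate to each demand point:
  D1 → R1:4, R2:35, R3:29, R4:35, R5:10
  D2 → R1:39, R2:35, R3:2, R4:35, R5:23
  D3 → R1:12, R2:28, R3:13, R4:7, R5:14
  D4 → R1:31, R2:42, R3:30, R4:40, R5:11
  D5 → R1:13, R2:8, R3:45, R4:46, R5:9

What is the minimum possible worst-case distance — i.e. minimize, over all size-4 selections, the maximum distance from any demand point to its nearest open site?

Open {D1, D2, D3, D5}.
  Farthest demand point is R5 at distance 9 (to D5); all others are ≤ 9.
With {D2, D3, D4, D5} the worst case is 12.
With {D1, D3, D4, D5} the worst case is 13.
No size-4 selection achieves below 9.

9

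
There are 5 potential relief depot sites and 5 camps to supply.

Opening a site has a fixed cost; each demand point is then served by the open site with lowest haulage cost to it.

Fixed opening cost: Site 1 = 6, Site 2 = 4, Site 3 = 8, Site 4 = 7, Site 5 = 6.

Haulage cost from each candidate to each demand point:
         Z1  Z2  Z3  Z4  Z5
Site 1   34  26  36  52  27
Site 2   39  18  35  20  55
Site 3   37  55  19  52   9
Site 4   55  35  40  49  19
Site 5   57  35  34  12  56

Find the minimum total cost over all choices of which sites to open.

Open {Site 2, Site 3, Site 5}: assign each demand point to its cheapest open site.
  Z1→Site 3 37, Z2→Site 2 18, Z3→Site 3 19, Z4→Site 5 12, Z5→Site 3 9
  haulage cost 95, fixed 18 → total 113.
Compare {Site 2, Site 3}: haulage cost 103 + fixed 12 = 115.
Compare {Site 1, Site 2, Site 3, Site 5}: haulage cost 92 + fixed 24 = 116.
Compare {Site 1, Site 2, Site 3}: haulage cost 100 + fixed 18 = 118.
All other subsets cost ≥ 115. Minimum total cost: 113.

113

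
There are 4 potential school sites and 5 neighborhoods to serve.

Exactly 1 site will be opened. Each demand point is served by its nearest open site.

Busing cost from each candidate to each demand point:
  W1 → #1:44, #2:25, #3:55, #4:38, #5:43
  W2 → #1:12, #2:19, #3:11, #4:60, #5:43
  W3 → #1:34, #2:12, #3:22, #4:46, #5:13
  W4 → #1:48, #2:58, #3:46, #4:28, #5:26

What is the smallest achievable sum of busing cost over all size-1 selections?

127

Open {W3}.
  #1→W3 34, #2→W3 12, #3→W3 22, #4→W3 46, #5→W3 13  ⇒ total 127.
Compare {W2}: total 145.
Compare {W1}: total 205.
No size-1 selection does better; minimum is 127.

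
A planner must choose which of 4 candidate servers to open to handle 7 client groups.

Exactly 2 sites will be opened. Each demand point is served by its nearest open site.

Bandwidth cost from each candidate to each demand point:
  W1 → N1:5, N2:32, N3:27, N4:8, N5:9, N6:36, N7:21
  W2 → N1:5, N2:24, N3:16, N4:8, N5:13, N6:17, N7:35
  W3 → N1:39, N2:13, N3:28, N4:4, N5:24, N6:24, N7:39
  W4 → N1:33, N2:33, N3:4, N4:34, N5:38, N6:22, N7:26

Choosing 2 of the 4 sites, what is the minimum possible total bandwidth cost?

Open {W2, W4}.
  N1→W2 5, N2→W2 24, N3→W4 4, N4→W2 8, N5→W2 13, N6→W2 17, N7→W4 26  ⇒ total 97.
Compare {W1, W2}: total 100.
Compare {W1, W4}: total 101.
No size-2 selection does better; minimum is 97.

97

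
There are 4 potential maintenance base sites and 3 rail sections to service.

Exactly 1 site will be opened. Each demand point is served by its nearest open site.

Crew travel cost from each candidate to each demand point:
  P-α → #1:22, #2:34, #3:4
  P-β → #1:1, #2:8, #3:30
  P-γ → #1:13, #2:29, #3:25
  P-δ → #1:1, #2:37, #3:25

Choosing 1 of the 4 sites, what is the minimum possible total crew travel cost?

39

Open {P-β}.
  #1→P-β 1, #2→P-β 8, #3→P-β 30  ⇒ total 39.
Compare {P-α}: total 60.
Compare {P-δ}: total 63.
No size-1 selection does better; minimum is 39.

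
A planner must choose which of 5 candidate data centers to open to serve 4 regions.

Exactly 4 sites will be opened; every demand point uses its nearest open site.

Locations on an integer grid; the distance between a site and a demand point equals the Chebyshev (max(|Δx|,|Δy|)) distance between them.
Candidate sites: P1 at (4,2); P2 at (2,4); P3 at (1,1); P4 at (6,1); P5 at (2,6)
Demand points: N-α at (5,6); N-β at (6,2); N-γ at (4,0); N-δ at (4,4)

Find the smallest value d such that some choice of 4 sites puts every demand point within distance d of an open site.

Open {P1, P2, P3, P4}.
  Farthest demand point is N-α at distance 3 (to P2); all others are ≤ 3.
With {P1, P2, P3, P5} the worst case is 3.
With {P1, P2, P4, P5} the worst case is 3.
No size-4 selection achieves below 3.

3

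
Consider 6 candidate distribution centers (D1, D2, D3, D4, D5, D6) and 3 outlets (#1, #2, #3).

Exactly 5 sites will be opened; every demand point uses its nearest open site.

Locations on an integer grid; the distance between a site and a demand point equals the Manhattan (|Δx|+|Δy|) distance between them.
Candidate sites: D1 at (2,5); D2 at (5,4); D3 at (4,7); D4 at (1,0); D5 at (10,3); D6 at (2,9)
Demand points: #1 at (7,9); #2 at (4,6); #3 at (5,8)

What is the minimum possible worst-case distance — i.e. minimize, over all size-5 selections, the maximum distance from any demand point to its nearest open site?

5

Open {D1, D2, D3, D4, D5}.
  Farthest demand point is #1 at distance 5 (to D3); all others are ≤ 5.
With {D1, D2, D3, D4, D6} the worst case is 5.
With {D1, D2, D3, D5, D6} the worst case is 5.
No size-5 selection achieves below 5.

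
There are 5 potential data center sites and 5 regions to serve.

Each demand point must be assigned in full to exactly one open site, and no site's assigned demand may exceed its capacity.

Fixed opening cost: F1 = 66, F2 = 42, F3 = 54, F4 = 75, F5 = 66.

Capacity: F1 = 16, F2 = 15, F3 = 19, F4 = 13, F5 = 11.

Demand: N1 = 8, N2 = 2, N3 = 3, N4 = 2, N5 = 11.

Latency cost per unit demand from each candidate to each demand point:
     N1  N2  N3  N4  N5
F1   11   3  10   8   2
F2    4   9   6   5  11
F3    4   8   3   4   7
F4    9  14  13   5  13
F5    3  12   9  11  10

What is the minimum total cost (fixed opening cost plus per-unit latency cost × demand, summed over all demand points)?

Open {F1, F2}; cheapest assignment that respects the capacities:
  F1 (cap 16, load 13): N2, N5 — cost 2×3 + 11×2 = 28
  F2 (cap 15, load 13): N1, N3, N4 — cost 8×4 + 3×6 + 2×5 = 60
  Shipping 88, fixed 108 → total 196.
  Any other capacity-feasible assignment to {F1, F2} ships for at least 88.
Compare {F1, F3}: its best feasible assignment gives total 197.
Compare {F1, F5}: its best feasible assignment gives total 227.
Every other set of open sites that can feasibly serve all demand totals ≥ 197 even under its best assignment. Minimum: 196.

196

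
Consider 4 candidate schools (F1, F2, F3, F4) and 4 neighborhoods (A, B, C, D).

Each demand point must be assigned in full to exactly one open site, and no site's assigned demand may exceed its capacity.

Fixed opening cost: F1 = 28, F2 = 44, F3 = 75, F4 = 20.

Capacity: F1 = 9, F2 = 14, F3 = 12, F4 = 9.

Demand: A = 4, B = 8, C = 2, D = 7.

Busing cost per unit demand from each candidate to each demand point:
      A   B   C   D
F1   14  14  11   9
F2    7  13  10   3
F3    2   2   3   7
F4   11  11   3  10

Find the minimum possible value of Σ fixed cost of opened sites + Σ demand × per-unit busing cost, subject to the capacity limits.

Open {F2, F3}; cheapest assignment that respects the capacities:
  F2 (cap 14, load 9): C, D — cost 2×10 + 7×3 = 41
  F3 (cap 12, load 12): A, B — cost 4×2 + 8×2 = 24
  Shipping 65, fixed 119 → total 184.
  Any other capacity-feasible assignment to {F2, F3} ships for at least 65.
Compare {F2, F3, F4}: its best feasible assignment gives total 190.
Compare {F3, F4}: its best feasible assignment gives total 195.
Every other set of open sites that can feasibly serve all demand totals ≥ 190 even under its best assignment. Minimum: 184.

184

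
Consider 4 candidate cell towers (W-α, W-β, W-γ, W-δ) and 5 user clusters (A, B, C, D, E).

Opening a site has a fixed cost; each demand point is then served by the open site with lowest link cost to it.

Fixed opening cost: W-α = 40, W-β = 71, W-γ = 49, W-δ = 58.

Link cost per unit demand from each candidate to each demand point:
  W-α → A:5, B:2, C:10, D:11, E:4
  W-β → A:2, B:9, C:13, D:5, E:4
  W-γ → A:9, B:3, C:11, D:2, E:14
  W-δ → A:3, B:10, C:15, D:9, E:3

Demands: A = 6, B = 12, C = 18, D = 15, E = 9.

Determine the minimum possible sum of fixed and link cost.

Open {W-α, W-γ}: assign each demand point to its cheapest open site.
  A→W-α 6×5=30, B→W-α 12×2=24, C→W-α 18×10=180, D→W-γ 15×2=30, E→W-α 9×4=36
  link cost 300, fixed 89 → total 389.
Compare {W-γ, W-δ}: link cost 309 + fixed 107 = 416.
Compare {W-α, W-γ, W-δ}: link cost 279 + fixed 147 = 426.
Compare {W-β, W-γ}: link cost 312 + fixed 120 = 432.
All other subsets cost ≥ 416. Minimum total cost: 389.

389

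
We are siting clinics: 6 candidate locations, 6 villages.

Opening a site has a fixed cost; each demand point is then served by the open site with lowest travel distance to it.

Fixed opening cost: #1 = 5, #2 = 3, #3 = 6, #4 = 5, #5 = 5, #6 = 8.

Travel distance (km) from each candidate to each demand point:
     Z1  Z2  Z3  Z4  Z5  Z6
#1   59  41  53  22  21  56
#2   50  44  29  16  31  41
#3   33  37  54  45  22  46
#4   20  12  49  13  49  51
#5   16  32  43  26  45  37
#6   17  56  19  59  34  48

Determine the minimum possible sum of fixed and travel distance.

141

Open {#1, #4, #5, #6}: assign each demand point to its cheapest open site.
  Z1→#5 16, Z2→#4 12, Z3→#6 19, Z4→#4 13, Z5→#1 21, Z6→#5 37
  travel distance 118, fixed 23 → total 141.
Compare {#3, #4, #5, #6}: travel distance 119 + fixed 24 = 143.
Compare {#1, #2, #4, #6}: travel distance 123 + fixed 21 = 144.
Compare {#1, #2, #4, #5, #6}: travel distance 118 + fixed 26 = 144.
All other subsets cost ≥ 143. Minimum total cost: 141.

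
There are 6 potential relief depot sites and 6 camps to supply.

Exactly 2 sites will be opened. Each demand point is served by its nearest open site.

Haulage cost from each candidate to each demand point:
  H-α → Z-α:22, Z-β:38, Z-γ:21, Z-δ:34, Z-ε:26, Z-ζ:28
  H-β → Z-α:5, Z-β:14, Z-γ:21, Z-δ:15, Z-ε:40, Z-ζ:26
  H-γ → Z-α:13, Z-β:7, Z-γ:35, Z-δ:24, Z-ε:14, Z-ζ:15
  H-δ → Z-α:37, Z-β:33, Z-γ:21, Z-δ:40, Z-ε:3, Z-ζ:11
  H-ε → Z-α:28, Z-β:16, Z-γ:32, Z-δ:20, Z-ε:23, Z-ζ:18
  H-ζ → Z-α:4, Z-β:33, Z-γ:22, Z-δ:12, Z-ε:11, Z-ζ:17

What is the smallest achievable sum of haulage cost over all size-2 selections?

69

Open {H-β, H-δ}.
  Z-α→H-β 5, Z-β→H-β 14, Z-γ→H-β 21, Z-δ→H-β 15, Z-ε→H-δ 3, Z-ζ→H-δ 11  ⇒ total 69.
Compare {H-γ, H-ζ}: total 71.
Compare {H-β, H-γ}: total 77.
No size-2 selection does better; minimum is 69.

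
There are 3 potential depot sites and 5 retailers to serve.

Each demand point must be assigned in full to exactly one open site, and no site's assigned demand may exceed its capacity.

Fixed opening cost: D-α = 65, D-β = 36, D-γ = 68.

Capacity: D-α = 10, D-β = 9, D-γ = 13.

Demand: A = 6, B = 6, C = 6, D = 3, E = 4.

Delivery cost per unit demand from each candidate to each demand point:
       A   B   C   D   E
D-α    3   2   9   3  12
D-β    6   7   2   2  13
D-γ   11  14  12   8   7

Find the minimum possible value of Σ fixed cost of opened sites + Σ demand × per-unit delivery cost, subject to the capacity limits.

Open {D-α, D-β, D-γ}; cheapest assignment that respects the capacities:
  D-α (cap 10, load 6): B — cost 6×2 = 12
  D-β (cap 9, load 9): C, D — cost 6×2 + 3×2 = 18
  D-γ (cap 13, load 10): A, E — cost 6×11 + 4×7 = 94
  Shipping 124, fixed 169 → total 293.
  Any other capacity-feasible assignment to {D-α, D-β, D-γ} ships for at least 124.
Total demand is 25 and no other set of sites has combined capacity ≥ 25, so {D-α, D-β, D-γ} is the only feasible choice of open sites. Minimum: 293.

293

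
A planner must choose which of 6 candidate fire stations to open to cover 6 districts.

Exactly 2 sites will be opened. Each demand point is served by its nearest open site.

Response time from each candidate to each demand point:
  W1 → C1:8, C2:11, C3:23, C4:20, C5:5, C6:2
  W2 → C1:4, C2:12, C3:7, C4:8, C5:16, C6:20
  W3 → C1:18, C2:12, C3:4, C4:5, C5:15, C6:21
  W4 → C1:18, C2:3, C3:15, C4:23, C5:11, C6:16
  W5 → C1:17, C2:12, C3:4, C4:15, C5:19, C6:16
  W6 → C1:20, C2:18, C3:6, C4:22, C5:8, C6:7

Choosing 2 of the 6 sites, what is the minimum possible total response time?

35

Open {W1, W3}.
  C1→W1 8, C2→W1 11, C3→W3 4, C4→W3 5, C5→W1 5, C6→W1 2  ⇒ total 35.
Compare {W1, W2}: total 37.
Compare {W1, W5}: total 45.
No size-2 selection does better; minimum is 35.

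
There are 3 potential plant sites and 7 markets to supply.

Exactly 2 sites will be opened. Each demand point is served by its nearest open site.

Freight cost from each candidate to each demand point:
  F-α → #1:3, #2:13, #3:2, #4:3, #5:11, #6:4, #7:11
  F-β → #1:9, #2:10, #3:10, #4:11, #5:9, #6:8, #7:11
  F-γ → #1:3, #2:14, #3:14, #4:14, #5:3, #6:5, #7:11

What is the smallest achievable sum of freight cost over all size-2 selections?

39

Open {F-α, F-γ}.
  #1→F-α 3, #2→F-α 13, #3→F-α 2, #4→F-α 3, #5→F-γ 3, #6→F-α 4, #7→F-α 11  ⇒ total 39.
Compare {F-α, F-β}: total 42.
Compare {F-β, F-γ}: total 53.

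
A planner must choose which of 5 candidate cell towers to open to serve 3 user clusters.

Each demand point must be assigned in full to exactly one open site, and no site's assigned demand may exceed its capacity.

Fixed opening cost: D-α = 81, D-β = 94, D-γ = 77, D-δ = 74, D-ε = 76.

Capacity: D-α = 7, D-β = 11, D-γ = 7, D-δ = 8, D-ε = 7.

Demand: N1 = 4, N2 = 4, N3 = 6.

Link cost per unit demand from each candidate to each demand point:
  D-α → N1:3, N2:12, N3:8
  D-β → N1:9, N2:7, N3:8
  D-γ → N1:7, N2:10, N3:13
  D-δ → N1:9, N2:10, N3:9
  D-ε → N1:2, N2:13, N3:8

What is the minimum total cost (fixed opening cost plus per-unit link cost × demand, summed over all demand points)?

Open {D-β, D-ε}; cheapest assignment that respects the capacities:
  D-β (cap 11, load 10): N2, N3 — cost 4×7 + 6×8 = 76
  D-ε (cap 7, load 4): N1 — cost 4×2 = 8
  Shipping 84, fixed 170 → total 254.
  Any other capacity-feasible assignment to {D-β, D-ε} ships for at least 84.
Compare {D-α, D-β}: its best feasible assignment gives total 263.
Compare {D-δ, D-ε}: its best feasible assignment gives total 274.
Every other set of open sites that can feasibly serve all demand totals ≥ 263 even under its best assignment. Minimum: 254.

254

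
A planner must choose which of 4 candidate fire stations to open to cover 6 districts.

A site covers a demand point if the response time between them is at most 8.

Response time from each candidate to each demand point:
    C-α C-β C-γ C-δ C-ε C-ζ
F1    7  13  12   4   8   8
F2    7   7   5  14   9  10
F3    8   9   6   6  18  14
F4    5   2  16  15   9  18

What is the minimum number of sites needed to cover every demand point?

Coverage sets (demand points within 8 of each site):
  F1: {C-α, C-δ, C-ε, C-ζ}
  F2: {C-α, C-β, C-γ}
  F3: {C-α, C-γ, C-δ}
  F4: {C-α, C-β}
No single site covers all 6 demand points.
But {F1, F2} covers everything, so the minimum is 2.

2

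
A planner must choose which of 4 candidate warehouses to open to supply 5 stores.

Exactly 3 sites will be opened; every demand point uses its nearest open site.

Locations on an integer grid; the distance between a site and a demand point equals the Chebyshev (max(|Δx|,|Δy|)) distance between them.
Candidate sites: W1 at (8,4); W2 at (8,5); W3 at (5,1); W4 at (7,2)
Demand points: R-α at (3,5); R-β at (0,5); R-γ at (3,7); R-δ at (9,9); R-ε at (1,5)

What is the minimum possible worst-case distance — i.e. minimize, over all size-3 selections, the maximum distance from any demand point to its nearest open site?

Open {W1, W2, W3}.
  Farthest demand point is R-β at distance 5 (to W3); all others are ≤ 5.
With {W1, W3, W4} the worst case is 5.
With {W2, W3, W4} the worst case is 5.
No size-3 selection achieves below 5.

5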